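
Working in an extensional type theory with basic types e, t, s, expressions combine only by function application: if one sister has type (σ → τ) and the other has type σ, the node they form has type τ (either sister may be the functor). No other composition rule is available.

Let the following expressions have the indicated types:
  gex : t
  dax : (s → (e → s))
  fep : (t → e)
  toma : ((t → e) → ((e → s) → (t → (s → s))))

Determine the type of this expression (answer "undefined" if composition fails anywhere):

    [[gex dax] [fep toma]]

undefined

At [gex dax]: neither t nor (s → (e → s)) can take the other as argument; the node is ill-typed.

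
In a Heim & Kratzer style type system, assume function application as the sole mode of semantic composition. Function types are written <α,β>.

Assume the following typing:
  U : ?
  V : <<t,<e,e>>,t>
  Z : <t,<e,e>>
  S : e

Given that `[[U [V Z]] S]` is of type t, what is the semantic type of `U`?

[[U [V Z]] S] must have type t. The sister S has type e; that is not a function onto t, so [U [V Z]] must be the functor, of type <e,t>.
[U [V Z]] must have type <e,t>. The sister [V Z] has type t; that is not a function onto <e,t>, so U must be the functor, of type <t,<e,t>>.

<t,<e,t>>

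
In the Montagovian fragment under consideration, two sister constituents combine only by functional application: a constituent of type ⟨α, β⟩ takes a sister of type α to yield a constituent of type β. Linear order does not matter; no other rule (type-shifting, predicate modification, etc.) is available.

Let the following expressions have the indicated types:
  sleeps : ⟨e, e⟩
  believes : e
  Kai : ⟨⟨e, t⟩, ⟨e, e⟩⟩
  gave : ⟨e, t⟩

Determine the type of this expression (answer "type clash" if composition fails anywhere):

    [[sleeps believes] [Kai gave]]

[sleeps believes]: sleeps is ⟨e, e⟩, believes is e; result e.
[Kai gave]: Kai is ⟨⟨e, t⟩, ⟨e, e⟩⟩, gave is ⟨e, t⟩; result ⟨e, e⟩.
[[sleeps believes] [Kai gave]]: [Kai gave] is ⟨e, e⟩, [sleeps believes] is e; result e.

e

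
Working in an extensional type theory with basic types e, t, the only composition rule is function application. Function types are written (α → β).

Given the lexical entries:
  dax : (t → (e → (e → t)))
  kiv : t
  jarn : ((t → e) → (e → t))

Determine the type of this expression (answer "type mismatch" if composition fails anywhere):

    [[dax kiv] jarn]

type mismatch

[dax kiv]: (t → (e → (e → t))) applied to t yields (e → (e → t)).
[[dax kiv] jarn]: (e → (e → t)) and ((t → e) → (e → t)) cannot combine by function application — type clash.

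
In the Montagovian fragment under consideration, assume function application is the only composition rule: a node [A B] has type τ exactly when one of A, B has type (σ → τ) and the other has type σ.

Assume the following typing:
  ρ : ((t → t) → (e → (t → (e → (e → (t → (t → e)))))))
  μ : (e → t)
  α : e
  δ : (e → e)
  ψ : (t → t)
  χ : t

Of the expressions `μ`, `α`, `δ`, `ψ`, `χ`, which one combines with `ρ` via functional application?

μ : (e → t) — neither side's domain matches the other.
α : e — neither side's domain matches the other.
δ : (e → e) — neither side's domain matches the other.
ψ — combines: ρ : ((t → t) → (e → (t → (e → (e → (t → (t → e))))))) takes ψ : (t → t) as argument, giving (e → (t → (e → (e → (t → (t → e)))))).
χ : t — neither side's domain matches the other.

ψ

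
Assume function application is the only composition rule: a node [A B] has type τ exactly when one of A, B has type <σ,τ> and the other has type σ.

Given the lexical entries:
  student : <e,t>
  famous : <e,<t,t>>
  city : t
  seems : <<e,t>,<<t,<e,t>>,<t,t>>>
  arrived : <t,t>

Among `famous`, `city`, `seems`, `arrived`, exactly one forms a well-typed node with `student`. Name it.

seems

famous : <e,<t,t>> — no; student wants e, and famous wants e.
city : t — no; student wants e, and city wants nothing (atomic).
seems — combines: seems : <<e,t>,<<t,<e,t>>,<t,t>>> takes student : <e,t> as argument, giving <<t,<e,t>>,<t,t>>.
arrived : <t,t> — no; student wants e, and arrived wants t.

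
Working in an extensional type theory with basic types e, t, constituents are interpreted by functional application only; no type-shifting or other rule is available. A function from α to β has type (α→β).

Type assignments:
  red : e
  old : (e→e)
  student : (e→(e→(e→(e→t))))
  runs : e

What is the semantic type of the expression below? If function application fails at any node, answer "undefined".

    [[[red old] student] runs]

[red old]: functor old : (e→e), argument red : e; result e.
[[red old] student]: functor student : (e→(e→(e→(e→t)))), argument [red old] : e; result (e→(e→(e→t))).
[[[red old] student] runs]: functor [[red old] student] : (e→(e→(e→t))), argument runs : e; result (e→(e→t)).

(e→(e→t))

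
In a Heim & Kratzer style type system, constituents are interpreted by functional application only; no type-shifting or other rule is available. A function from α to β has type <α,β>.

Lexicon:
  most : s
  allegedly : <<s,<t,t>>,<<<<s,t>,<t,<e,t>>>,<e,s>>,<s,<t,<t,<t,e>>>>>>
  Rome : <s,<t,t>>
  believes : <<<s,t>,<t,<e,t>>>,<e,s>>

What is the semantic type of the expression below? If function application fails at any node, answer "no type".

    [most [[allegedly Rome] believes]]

<t,<t,<t,e>>>

At [allegedly Rome], allegedly : <<s,<t,t>>,<<<<s,t>,<t,<e,t>>>,<e,s>>,<s,<t,<t,<t,e>>>>>> takes Rome : <s,<t,t>>, giving <<<<s,t>,<t,<e,t>>>,<e,s>>,<s,<t,<t,<t,e>>>>>.
At [[allegedly Rome] believes], [allegedly Rome] : <<<<s,t>,<t,<e,t>>>,<e,s>>,<s,<t,<t,<t,e>>>>> takes believes : <<<s,t>,<t,<e,t>>>,<e,s>>, giving <s,<t,<t,<t,e>>>>.
At [most [[allegedly Rome] believes]], [[allegedly Rome] believes] : <s,<t,<t,<t,e>>>> takes most : s, giving <t,<t,<t,e>>>.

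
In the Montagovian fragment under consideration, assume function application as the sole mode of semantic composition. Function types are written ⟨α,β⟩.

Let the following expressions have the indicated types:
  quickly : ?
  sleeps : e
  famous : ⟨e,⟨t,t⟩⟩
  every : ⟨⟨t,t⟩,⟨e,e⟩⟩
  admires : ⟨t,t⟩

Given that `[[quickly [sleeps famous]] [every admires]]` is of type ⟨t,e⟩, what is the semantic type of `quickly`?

[[quickly [sleeps famous]] [every admires]] must have type ⟨t,e⟩. The sister [every admires] has type ⟨e,e⟩; that is not a function onto ⟨t,e⟩, so [quickly [sleeps famous]] must be the functor, of type ⟨⟨e,e⟩,⟨t,e⟩⟩.
[quickly [sleeps famous]] must have type ⟨⟨e,e⟩,⟨t,e⟩⟩. The sister [sleeps famous] has type ⟨t,t⟩; that is not a function onto ⟨⟨e,e⟩,⟨t,e⟩⟩, so quickly must be the functor, of type ⟨⟨t,t⟩,⟨⟨e,e⟩,⟨t,e⟩⟩⟩.

⟨⟨t,t⟩,⟨⟨e,e⟩,⟨t,e⟩⟩⟩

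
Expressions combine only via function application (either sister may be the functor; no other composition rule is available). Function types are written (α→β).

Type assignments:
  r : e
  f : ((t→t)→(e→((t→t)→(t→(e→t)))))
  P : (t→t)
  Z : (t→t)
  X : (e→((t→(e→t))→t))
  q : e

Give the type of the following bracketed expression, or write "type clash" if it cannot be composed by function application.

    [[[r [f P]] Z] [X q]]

t

[f P] — f of type ((t→t)→(e→((t→t)→(t→(e→t))))) combines with P of type (t→t): type (e→((t→t)→(t→(e→t)))).
[r [f P]] — [f P] of type (e→((t→t)→(t→(e→t)))) combines with r of type e: type ((t→t)→(t→(e→t))).
[[r [f P]] Z] — [r [f P]] of type ((t→t)→(t→(e→t))) combines with Z of type (t→t): type (t→(e→t)).
[X q] — X of type (e→((t→(e→t))→t)) combines with q of type e: type ((t→(e→t))→t).
[[[r [f P]] Z] [X q]] — [X q] of type ((t→(e→t))→t) combines with [[r [f P]] Z] of type (t→(e→t)): type t.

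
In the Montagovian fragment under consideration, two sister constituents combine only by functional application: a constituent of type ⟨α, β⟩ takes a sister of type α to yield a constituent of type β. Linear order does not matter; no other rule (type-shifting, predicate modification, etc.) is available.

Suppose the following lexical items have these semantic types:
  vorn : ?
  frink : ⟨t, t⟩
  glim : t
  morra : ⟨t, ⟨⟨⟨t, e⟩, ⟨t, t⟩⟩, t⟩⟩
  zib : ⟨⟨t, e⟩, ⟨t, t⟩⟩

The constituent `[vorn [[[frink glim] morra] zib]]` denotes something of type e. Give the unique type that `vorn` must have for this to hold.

For [vorn [[[frink glim] morra] zib]] to have type e with [[[frink glim] morra] zib] of type t, vorn must be the function: vorn : ⟨t, e⟩.

⟨t, e⟩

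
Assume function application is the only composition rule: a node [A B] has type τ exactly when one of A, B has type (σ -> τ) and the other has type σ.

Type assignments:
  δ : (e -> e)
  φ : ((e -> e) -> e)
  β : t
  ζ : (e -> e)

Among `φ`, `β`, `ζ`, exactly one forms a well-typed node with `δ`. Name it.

φ

φ — combines: φ : ((e -> e) -> e) takes δ : (e -> e) as argument, giving e.
β : t — does not combine with δ.
ζ : (e -> e) — does not combine with δ.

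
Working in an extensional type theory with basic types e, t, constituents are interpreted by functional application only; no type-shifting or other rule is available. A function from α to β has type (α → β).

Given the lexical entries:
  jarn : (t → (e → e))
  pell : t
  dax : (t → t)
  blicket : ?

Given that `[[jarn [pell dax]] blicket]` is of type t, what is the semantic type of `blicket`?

At [[jarn [pell dax]] blicket] (required: t): [jarn [pell dax]] is (e → e), which is not a function with range t; hence blicket is the functor — type ((e → e) → t).

((e → e) → t)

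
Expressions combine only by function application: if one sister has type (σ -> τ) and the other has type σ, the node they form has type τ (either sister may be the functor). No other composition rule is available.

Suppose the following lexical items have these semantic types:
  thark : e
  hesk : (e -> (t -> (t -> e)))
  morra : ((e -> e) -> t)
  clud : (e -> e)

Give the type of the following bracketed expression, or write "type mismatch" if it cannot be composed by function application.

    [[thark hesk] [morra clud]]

(t -> e)

[thark hesk]: hesk is (e -> (t -> (t -> e))), thark is e; result (t -> (t -> e)).
[morra clud]: morra is ((e -> e) -> t), clud is (e -> e); result t.
[[thark hesk] [morra clud]]: [thark hesk] is (t -> (t -> e)), [morra clud] is t; result (t -> e).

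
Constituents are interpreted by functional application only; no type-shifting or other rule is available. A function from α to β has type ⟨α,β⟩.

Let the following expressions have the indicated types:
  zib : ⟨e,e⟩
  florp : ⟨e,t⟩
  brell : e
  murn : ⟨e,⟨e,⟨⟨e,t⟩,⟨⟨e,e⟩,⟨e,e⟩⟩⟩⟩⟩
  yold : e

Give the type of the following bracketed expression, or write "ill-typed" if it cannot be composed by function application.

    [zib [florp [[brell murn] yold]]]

[brell murn]: functor murn : ⟨e,⟨e,⟨⟨e,t⟩,⟨⟨e,e⟩,⟨e,e⟩⟩⟩⟩⟩, argument brell : e; result ⟨e,⟨⟨e,t⟩,⟨⟨e,e⟩,⟨e,e⟩⟩⟩⟩.
[[brell murn] yold]: functor [brell murn] : ⟨e,⟨⟨e,t⟩,⟨⟨e,e⟩,⟨e,e⟩⟩⟩⟩, argument yold : e; result ⟨⟨e,t⟩,⟨⟨e,e⟩,⟨e,e⟩⟩⟩.
[florp [[brell murn] yold]]: functor [[brell murn] yold] : ⟨⟨e,t⟩,⟨⟨e,e⟩,⟨e,e⟩⟩⟩, argument florp : ⟨e,t⟩; result ⟨⟨e,e⟩,⟨e,e⟩⟩.
[zib [florp [[brell murn] yold]]]: functor [florp [[brell murn] yold]] : ⟨⟨e,e⟩,⟨e,e⟩⟩, argument zib : ⟨e,e⟩; result ⟨e,e⟩.

⟨e,e⟩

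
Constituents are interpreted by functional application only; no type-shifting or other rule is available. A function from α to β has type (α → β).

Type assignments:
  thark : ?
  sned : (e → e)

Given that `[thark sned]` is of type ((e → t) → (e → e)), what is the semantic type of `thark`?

((e → e) → ((e → t) → (e → e)))

[thark sned] is required to be ((e → t) → (e → e)). sned : (e → e) cannot yield ((e → t) → (e → e)) as functor, so thark : ((e → e) → ((e → t) → (e → e))).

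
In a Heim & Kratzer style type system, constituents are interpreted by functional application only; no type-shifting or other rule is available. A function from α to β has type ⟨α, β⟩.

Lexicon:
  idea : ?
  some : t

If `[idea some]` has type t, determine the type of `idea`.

[idea some] is required to be t. some : t cannot yield t as functor, so idea : ⟨t, t⟩.

⟨t, t⟩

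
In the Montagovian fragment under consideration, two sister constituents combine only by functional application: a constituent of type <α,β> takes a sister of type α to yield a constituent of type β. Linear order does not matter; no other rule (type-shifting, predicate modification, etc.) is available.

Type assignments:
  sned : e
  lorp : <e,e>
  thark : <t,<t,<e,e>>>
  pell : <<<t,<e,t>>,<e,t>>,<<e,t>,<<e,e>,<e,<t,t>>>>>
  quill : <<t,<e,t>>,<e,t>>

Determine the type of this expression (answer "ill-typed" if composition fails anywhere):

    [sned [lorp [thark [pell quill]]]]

ill-typed

[pell quill]: functor pell : <<<t,<e,t>>,<e,t>>,<<e,t>,<<e,e>,<e,<t,t>>>>>, argument quill : <<t,<e,t>>,<e,t>>; result <<e,t>,<<e,e>,<e,<t,t>>>>.
[thark [pell quill]]: <t,<t,<e,e>>> with <<e,t>,<<e,e>,<e,<t,t>>>> — neither is a function whose domain matches the other; composition fails here.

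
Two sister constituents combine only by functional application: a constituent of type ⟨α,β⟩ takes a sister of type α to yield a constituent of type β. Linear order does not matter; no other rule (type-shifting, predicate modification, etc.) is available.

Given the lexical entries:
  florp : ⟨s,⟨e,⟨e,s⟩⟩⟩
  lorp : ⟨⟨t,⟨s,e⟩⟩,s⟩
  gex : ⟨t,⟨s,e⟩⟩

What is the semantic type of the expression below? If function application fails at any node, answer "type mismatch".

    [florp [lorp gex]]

⟨e,⟨e,s⟩⟩

[lorp gex]: ⟨⟨t,⟨s,e⟩⟩,s⟩ applied to ⟨t,⟨s,e⟩⟩ yields s.
[florp [lorp gex]]: ⟨s,⟨e,⟨e,s⟩⟩⟩ applied to s yields ⟨e,⟨e,s⟩⟩.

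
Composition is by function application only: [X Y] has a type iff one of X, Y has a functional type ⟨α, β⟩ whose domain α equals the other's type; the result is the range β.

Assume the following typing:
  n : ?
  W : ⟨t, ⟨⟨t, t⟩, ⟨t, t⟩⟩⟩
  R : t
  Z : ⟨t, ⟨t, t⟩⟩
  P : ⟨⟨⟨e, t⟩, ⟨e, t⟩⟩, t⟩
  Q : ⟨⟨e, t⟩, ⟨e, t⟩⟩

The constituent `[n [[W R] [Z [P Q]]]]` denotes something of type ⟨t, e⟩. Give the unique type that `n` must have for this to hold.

[n [[W R] [Z [P Q]]]] is required to be ⟨t, e⟩. [[W R] [Z [P Q]]] : ⟨t, t⟩ cannot yield ⟨t, e⟩ as functor, so n : ⟨⟨t, t⟩, ⟨t, e⟩⟩.

⟨⟨t, t⟩, ⟨t, e⟩⟩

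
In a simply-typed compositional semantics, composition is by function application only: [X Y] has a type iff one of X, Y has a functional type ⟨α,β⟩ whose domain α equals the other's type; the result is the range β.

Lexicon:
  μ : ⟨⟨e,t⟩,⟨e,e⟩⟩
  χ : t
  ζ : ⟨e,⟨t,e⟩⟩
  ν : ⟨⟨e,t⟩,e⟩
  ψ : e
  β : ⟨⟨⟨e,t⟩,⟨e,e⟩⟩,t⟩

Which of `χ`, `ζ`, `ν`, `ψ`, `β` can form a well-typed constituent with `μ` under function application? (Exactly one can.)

χ : t — does not combine with μ.
ζ : ⟨e,⟨t,e⟩⟩ — does not combine with μ.
ν : ⟨⟨e,t⟩,e⟩ — does not combine with μ.
ψ : e — does not combine with μ.
β — combines: β : ⟨⟨⟨e,t⟩,⟨e,e⟩⟩,t⟩ takes μ : ⟨⟨e,t⟩,⟨e,e⟩⟩ as argument, giving t.

β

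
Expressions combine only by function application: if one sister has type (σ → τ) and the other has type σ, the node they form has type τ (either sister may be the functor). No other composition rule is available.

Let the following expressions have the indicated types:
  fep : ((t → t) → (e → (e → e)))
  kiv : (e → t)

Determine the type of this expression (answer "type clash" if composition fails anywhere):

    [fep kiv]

At [fep kiv]: neither ((t → t) → (e → (e → e))) nor (e → t) can take the other as argument; the node is ill-typed.

type clash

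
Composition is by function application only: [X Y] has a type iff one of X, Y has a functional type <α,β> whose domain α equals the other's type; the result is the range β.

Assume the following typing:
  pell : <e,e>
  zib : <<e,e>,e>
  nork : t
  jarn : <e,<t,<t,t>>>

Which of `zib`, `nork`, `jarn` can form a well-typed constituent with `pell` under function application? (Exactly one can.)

zib

zib — combines: zib : <<e,e>,e> takes pell : <e,e> as argument, giving e.
nork : t — no; pell wants e, and nork wants nothing (atomic).
jarn : <e,<t,<t,t>>> — no; pell wants e, and jarn wants e.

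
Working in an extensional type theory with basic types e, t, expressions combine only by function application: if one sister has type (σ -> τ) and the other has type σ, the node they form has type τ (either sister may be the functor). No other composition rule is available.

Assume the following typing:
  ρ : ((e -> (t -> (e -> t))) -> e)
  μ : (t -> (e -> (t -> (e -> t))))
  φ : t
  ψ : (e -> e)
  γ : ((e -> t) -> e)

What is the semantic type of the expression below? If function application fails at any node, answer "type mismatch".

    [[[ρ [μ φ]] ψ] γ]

type mismatch

At [μ φ], μ : (t -> (e -> (t -> (e -> t)))) takes φ : t, giving (e -> (t -> (e -> t))).
At [ρ [μ φ]], ρ : ((e -> (t -> (e -> t))) -> e) takes [μ φ] : (e -> (t -> (e -> t))), giving e.
At [[ρ [μ φ]] ψ], ψ : (e -> e) takes [ρ [μ φ]] : e, giving e.
[[[ρ [μ φ]] ψ] γ]: e and ((e -> t) -> e) cannot combine by function application — type clash.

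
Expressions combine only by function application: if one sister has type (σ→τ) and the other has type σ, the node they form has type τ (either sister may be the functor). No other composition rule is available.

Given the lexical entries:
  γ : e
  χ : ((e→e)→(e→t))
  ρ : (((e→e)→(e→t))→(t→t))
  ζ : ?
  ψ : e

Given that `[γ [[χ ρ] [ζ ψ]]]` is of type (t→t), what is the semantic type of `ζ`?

(e→((t→t)→(e→(t→t))))

[γ [[χ ρ] [ζ ψ]]] must have type (t→t). The sister γ has type e; that is not a function onto (t→t), so [[χ ρ] [ζ ψ]] must be the functor, of type (e→(t→t)).
[[χ ρ] [ζ ψ]] must have type (e→(t→t)). The sister [χ ρ] has type (t→t); that is not a function onto (e→(t→t)), so [ζ ψ] must be the functor, of type ((t→t)→(e→(t→t))).
[ζ ψ] must have type ((t→t)→(e→(t→t))). The sister ψ has type e; that is not a function onto ((t→t)→(e→(t→t))), so ζ must be the functor, of type (e→((t→t)→(e→(t→t)))).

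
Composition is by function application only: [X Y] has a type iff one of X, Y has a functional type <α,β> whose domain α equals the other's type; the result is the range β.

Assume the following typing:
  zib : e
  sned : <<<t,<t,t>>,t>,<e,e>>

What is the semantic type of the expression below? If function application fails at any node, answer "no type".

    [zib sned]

no type

At [zib sned]: neither e nor <<<t,<t,t>>,t>,<e,e>> can take the other as argument; the node is ill-typed.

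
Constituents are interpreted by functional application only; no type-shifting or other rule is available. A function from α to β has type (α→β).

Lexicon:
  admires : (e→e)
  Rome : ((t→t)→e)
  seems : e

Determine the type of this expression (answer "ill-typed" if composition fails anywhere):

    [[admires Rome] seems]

At [admires Rome]: neither (e→e) nor ((t→t)→e) can take the other as argument; the node is ill-typed.

ill-typed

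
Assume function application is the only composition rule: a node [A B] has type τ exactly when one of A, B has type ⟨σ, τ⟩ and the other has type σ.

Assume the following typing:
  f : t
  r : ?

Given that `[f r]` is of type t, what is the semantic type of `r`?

⟨t, t⟩

[f r] is required to be t. f : t cannot yield t as functor, so r : ⟨t, t⟩.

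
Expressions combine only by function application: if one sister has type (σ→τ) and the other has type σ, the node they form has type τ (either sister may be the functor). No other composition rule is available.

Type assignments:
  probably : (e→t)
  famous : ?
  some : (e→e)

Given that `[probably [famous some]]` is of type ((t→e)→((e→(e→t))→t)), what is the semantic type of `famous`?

((e→e)→((e→t)→((t→e)→((e→(e→t))→t))))

At [probably [famous some]] (required: ((t→e)→((e→(e→t))→t))): probably is (e→t), which is not a function with range ((t→e)→((e→(e→t))→t)); hence [famous some] is the functor — type ((e→t)→((t→e)→((e→(e→t))→t))).
At [famous some] (required: ((e→t)→((t→e)→((e→(e→t))→t)))): some is (e→e), which is not a function with range ((e→t)→((t→e)→((e→(e→t))→t))); hence famous is the functor — type ((e→e)→((e→t)→((t→e)→((e→(e→t))→t)))).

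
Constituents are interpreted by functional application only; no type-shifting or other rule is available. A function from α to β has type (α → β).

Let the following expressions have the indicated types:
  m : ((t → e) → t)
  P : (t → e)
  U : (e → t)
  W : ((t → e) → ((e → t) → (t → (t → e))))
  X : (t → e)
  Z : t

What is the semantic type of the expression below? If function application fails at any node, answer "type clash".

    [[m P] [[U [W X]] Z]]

e

[m P]: functor m : ((t → e) → t), argument P : (t → e); result t.
[W X]: functor W : ((t → e) → ((e → t) → (t → (t → e)))), argument X : (t → e); result ((e → t) → (t → (t → e))).
[U [W X]]: functor [W X] : ((e → t) → (t → (t → e))), argument U : (e → t); result (t → (t → e)).
[[U [W X]] Z]: functor [U [W X]] : (t → (t → e)), argument Z : t; result (t → e).
[[m P] [[U [W X]] Z]]: functor [[U [W X]] Z] : (t → e), argument [m P] : t; result e.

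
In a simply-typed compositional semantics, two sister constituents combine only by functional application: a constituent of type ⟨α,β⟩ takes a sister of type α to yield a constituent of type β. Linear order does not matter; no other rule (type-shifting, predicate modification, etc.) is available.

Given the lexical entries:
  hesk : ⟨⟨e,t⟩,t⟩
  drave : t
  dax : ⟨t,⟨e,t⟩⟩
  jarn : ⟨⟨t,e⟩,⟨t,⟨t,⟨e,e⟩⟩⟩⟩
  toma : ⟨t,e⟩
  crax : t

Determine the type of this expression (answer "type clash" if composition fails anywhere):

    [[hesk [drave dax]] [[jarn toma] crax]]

⟨e,e⟩

[drave dax]: dax is ⟨t,⟨e,t⟩⟩, drave is t; result ⟨e,t⟩.
[hesk [drave dax]]: hesk is ⟨⟨e,t⟩,t⟩, [drave dax] is ⟨e,t⟩; result t.
[jarn toma]: jarn is ⟨⟨t,e⟩,⟨t,⟨t,⟨e,e⟩⟩⟩⟩, toma is ⟨t,e⟩; result ⟨t,⟨t,⟨e,e⟩⟩⟩.
[[jarn toma] crax]: [jarn toma] is ⟨t,⟨t,⟨e,e⟩⟩⟩, crax is t; result ⟨t,⟨e,e⟩⟩.
[[hesk [drave dax]] [[jarn toma] crax]]: [[jarn toma] crax] is ⟨t,⟨e,e⟩⟩, [hesk [drave dax]] is t; result ⟨e,e⟩.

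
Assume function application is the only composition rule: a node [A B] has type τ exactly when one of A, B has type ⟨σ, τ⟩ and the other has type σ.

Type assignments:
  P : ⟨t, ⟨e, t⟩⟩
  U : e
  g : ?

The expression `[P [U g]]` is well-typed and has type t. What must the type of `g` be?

[P [U g]] must have type t. The sister P has type ⟨t, ⟨e, t⟩⟩; that is not a function onto t, so [U g] must be the functor, of type ⟨⟨t, ⟨e, t⟩⟩, t⟩.
[U g] must have type ⟨⟨t, ⟨e, t⟩⟩, t⟩. The sister U has type e; that is not a function onto ⟨⟨t, ⟨e, t⟩⟩, t⟩, so g must be the functor, of type ⟨e, ⟨⟨t, ⟨e, t⟩⟩, t⟩⟩.

⟨e, ⟨⟨t, ⟨e, t⟩⟩, t⟩⟩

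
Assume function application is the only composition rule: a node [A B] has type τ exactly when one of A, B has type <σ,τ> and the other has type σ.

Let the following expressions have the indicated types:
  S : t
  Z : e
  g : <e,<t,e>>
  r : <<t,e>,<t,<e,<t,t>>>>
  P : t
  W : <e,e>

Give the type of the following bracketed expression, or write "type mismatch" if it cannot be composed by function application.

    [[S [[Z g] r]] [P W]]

type mismatch

At [Z g], g : <e,<t,e>> takes Z : e, giving <t,e>.
At [[Z g] r], r : <<t,e>,<t,<e,<t,t>>>> takes [Z g] : <t,e>, giving <t,<e,<t,t>>>.
At [S [[Z g] r]], [[Z g] r] : <t,<e,<t,t>>> takes S : t, giving <e,<t,t>>.
At [P W]: neither t nor <e,e> can take the other as argument; the node is ill-typed.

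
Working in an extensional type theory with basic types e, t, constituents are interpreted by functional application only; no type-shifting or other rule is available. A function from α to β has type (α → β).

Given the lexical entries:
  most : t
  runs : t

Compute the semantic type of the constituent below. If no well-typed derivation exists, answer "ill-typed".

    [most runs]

ill-typed

[most runs]: t and t cannot combine by function application — type clash.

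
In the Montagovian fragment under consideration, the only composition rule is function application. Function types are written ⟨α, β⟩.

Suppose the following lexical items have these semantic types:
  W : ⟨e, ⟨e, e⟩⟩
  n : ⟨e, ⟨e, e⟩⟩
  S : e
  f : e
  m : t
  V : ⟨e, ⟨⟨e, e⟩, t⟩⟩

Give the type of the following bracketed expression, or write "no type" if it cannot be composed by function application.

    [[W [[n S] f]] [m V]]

no type

At [n S], n : ⟨e, ⟨e, e⟩⟩ takes S : e, giving ⟨e, e⟩.
At [[n S] f], [n S] : ⟨e, e⟩ takes f : e, giving e.
At [W [[n S] f]], W : ⟨e, ⟨e, e⟩⟩ takes [[n S] f] : e, giving ⟨e, e⟩.
At [m V]: neither t nor ⟨e, ⟨⟨e, e⟩, t⟩⟩ can take the other as argument; the node is ill-typed.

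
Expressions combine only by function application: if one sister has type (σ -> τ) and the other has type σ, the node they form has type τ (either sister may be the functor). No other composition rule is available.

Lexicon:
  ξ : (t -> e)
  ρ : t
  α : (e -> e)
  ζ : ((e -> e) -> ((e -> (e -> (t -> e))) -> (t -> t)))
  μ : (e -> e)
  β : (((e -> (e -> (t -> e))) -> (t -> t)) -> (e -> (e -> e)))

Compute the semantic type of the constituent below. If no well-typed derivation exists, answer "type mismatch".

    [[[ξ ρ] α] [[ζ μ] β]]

(e -> e)

[ξ ρ] — ξ of type (t -> e) combines with ρ of type t: type e.
[[ξ ρ] α] — α of type (e -> e) combines with [ξ ρ] of type e: type e.
[ζ μ] — ζ of type ((e -> e) -> ((e -> (e -> (t -> e))) -> (t -> t))) combines with μ of type (e -> e): type ((e -> (e -> (t -> e))) -> (t -> t)).
[[ζ μ] β] — β of type (((e -> (e -> (t -> e))) -> (t -> t)) -> (e -> (e -> e))) combines with [ζ μ] of type ((e -> (e -> (t -> e))) -> (t -> t)): type (e -> (e -> e)).
[[[ξ ρ] α] [[ζ μ] β]] — [[ζ μ] β] of type (e -> (e -> e)) combines with [[ξ ρ] α] of type e: type (e -> e).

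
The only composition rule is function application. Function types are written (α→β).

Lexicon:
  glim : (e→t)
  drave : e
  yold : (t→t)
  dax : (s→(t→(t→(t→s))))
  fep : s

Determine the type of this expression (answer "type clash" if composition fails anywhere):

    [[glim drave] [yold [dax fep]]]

At [glim drave], glim : (e→t) takes drave : e, giving t.
At [dax fep], dax : (s→(t→(t→(t→s)))) takes fep : s, giving (t→(t→(t→s))).
At [yold [dax fep]]: neither (t→t) nor (t→(t→(t→s))) can take the other as argument; the node is ill-typed.

type clash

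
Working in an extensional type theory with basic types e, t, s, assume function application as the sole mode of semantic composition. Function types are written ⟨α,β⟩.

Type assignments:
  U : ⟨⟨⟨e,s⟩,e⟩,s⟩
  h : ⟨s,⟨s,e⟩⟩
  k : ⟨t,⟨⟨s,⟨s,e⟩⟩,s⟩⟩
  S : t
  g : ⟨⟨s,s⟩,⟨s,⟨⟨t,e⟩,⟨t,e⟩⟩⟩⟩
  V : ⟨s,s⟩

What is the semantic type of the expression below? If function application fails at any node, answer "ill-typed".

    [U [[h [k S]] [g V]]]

ill-typed

[k S]: ⟨t,⟨⟨s,⟨s,e⟩⟩,s⟩⟩ applied to t yields ⟨⟨s,⟨s,e⟩⟩,s⟩.
[h [k S]]: ⟨⟨s,⟨s,e⟩⟩,s⟩ applied to ⟨s,⟨s,e⟩⟩ yields s.
[g V]: ⟨⟨s,s⟩,⟨s,⟨⟨t,e⟩,⟨t,e⟩⟩⟩⟩ applied to ⟨s,s⟩ yields ⟨s,⟨⟨t,e⟩,⟨t,e⟩⟩⟩.
[[h [k S]] [g V]]: ⟨s,⟨⟨t,e⟩,⟨t,e⟩⟩⟩ applied to s yields ⟨⟨t,e⟩,⟨t,e⟩⟩.
[U [[h [k S]] [g V]]]: ⟨⟨⟨e,s⟩,e⟩,s⟩ and ⟨⟨t,e⟩,⟨t,e⟩⟩ cannot combine by function application — type clash.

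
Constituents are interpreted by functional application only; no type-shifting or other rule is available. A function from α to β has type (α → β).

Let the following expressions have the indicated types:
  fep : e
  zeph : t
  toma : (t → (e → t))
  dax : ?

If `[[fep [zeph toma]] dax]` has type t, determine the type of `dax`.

(t → t)

For [[fep [zeph toma]] dax] to have type t with [fep [zeph toma]] of type t, dax must be the function: dax : (t → t).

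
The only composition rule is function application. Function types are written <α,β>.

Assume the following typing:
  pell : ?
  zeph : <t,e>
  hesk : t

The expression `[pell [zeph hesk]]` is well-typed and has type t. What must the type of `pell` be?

<e,t>

At [pell [zeph hesk]] (required: t): [zeph hesk] is e, which is not a function with range t; hence pell is the functor — type <e,t>.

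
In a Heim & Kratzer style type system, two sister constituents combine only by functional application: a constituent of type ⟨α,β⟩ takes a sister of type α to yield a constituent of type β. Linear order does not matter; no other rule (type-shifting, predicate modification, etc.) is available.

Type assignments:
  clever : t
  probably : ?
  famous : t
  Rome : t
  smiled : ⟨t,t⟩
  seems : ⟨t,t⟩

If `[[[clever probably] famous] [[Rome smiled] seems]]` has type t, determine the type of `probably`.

[[[clever probably] famous] [[Rome smiled] seems]] is required to be t. [[Rome smiled] seems] : t cannot yield t as functor, so [[clever probably] famous] : ⟨t,t⟩.
[[clever probably] famous] is required to be ⟨t,t⟩. famous : t cannot yield ⟨t,t⟩ as functor, so [clever probably] : ⟨t,⟨t,t⟩⟩.
[clever probably] is required to be ⟨t,⟨t,t⟩⟩. clever : t cannot yield ⟨t,⟨t,t⟩⟩ as functor, so probably : ⟨t,⟨t,⟨t,t⟩⟩⟩.

⟨t,⟨t,⟨t,t⟩⟩⟩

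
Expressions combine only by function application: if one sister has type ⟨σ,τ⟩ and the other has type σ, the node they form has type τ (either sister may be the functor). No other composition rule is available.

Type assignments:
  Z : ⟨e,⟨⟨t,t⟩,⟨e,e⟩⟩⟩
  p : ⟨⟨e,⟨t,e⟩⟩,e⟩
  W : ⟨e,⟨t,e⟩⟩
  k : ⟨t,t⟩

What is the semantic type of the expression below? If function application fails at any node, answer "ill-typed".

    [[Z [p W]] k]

[p W]: functor p : ⟨⟨e,⟨t,e⟩⟩,e⟩, argument W : ⟨e,⟨t,e⟩⟩; result e.
[Z [p W]]: functor Z : ⟨e,⟨⟨t,t⟩,⟨e,e⟩⟩⟩, argument [p W] : e; result ⟨⟨t,t⟩,⟨e,e⟩⟩.
[[Z [p W]] k]: functor [Z [p W]] : ⟨⟨t,t⟩,⟨e,e⟩⟩, argument k : ⟨t,t⟩; result ⟨e,e⟩.

⟨e,e⟩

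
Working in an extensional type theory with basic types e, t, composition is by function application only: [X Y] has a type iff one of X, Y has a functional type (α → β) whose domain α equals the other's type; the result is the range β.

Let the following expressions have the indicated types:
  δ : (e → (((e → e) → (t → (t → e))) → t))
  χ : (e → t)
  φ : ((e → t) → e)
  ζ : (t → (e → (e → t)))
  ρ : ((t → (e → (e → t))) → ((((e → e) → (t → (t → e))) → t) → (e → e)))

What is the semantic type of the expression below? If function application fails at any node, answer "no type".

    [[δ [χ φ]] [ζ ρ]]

[χ φ]: ((e → t) → e) applied to (e → t) yields e.
[δ [χ φ]]: (e → (((e → e) → (t → (t → e))) → t)) applied to e yields (((e → e) → (t → (t → e))) → t).
[ζ ρ]: ((t → (e → (e → t))) → ((((e → e) → (t → (t → e))) → t) → (e → e))) applied to (t → (e → (e → t))) yields ((((e → e) → (t → (t → e))) → t) → (e → e)).
[[δ [χ φ]] [ζ ρ]]: ((((e → e) → (t → (t → e))) → t) → (e → e)) applied to (((e → e) → (t → (t → e))) → t) yields (e → e).

(e → e)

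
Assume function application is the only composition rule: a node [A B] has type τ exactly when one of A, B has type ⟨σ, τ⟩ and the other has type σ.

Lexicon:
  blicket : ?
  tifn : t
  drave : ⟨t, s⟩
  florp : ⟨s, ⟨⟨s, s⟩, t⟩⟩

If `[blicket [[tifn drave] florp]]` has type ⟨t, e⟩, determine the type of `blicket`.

⟨⟨⟨s, s⟩, t⟩, ⟨t, e⟩⟩

[blicket [[tifn drave] florp]] must have type ⟨t, e⟩. The sister [[tifn drave] florp] has type ⟨⟨s, s⟩, t⟩; that is not a function onto ⟨t, e⟩, so blicket must be the functor, of type ⟨⟨⟨s, s⟩, t⟩, ⟨t, e⟩⟩.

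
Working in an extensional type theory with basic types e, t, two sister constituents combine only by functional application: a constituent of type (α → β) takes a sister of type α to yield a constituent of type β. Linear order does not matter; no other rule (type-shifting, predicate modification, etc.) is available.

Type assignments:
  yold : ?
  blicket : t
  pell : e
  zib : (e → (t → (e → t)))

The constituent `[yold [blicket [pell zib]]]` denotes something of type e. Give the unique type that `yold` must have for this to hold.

((e → t) → e)

For [yold [blicket [pell zib]]] to have type e with [blicket [pell zib]] of type (e → t), yold must be the function: yold : ((e → t) → e).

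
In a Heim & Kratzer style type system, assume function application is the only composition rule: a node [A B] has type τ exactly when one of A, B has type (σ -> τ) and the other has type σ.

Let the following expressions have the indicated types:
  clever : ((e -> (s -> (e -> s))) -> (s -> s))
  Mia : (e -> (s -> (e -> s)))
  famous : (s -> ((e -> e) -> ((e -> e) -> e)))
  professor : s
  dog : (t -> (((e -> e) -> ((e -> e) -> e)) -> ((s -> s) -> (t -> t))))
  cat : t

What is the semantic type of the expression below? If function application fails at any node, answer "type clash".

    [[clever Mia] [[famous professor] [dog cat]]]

[clever Mia]: clever is ((e -> (s -> (e -> s))) -> (s -> s)), Mia is (e -> (s -> (e -> s))); result (s -> s).
[famous professor]: famous is (s -> ((e -> e) -> ((e -> e) -> e))), professor is s; result ((e -> e) -> ((e -> e) -> e)).
[dog cat]: dog is (t -> (((e -> e) -> ((e -> e) -> e)) -> ((s -> s) -> (t -> t)))), cat is t; result (((e -> e) -> ((e -> e) -> e)) -> ((s -> s) -> (t -> t))).
[[famous professor] [dog cat]]: [dog cat] is (((e -> e) -> ((e -> e) -> e)) -> ((s -> s) -> (t -> t))), [famous professor] is ((e -> e) -> ((e -> e) -> e)); result ((s -> s) -> (t -> t)).
[[clever Mia] [[famous professor] [dog cat]]]: [[famous professor] [dog cat]] is ((s -> s) -> (t -> t)), [clever Mia] is (s -> s); result (t -> t).

(t -> t)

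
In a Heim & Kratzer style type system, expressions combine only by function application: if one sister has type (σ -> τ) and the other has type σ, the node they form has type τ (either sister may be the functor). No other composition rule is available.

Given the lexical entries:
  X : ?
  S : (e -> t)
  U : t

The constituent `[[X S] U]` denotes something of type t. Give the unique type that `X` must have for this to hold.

[[X S] U] is required to be t. U : t cannot yield t as functor, so [X S] : (t -> t).
[X S] is required to be (t -> t). S : (e -> t) cannot yield (t -> t) as functor, so X : ((e -> t) -> (t -> t)).

((e -> t) -> (t -> t))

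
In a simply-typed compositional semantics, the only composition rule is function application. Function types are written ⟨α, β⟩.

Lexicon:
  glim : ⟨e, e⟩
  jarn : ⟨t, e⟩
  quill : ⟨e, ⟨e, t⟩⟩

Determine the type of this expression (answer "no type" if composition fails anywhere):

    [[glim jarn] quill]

[glim jarn]: ⟨e, e⟩ and ⟨t, e⟩ cannot combine by function application — type clash.

no type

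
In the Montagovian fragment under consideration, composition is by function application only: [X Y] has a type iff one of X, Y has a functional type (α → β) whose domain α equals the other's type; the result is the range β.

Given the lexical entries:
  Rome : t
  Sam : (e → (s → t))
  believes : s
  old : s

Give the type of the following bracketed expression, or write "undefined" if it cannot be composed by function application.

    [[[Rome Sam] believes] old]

undefined

[Rome Sam]: t with (e → (s → t)) — neither is a function whose domain matches the other; composition fails here.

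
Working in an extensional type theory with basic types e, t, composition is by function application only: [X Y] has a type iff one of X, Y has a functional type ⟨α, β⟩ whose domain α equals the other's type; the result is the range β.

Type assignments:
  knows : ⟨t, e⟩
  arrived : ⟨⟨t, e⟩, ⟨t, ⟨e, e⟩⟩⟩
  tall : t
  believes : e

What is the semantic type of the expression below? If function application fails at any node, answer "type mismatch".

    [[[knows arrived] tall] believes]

[knows arrived]: ⟨⟨t, e⟩, ⟨t, ⟨e, e⟩⟩⟩ applied to ⟨t, e⟩ yields ⟨t, ⟨e, e⟩⟩.
[[knows arrived] tall]: ⟨t, ⟨e, e⟩⟩ applied to t yields ⟨e, e⟩.
[[[knows arrived] tall] believes]: ⟨e, e⟩ applied to e yields e.

e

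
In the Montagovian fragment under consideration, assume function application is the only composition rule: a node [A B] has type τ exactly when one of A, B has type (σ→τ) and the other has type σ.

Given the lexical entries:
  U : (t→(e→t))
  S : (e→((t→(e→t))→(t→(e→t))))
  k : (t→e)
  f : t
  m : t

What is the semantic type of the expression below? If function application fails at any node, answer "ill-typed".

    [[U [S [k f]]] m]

(e→t)

[k f]: k is (t→e), f is t; result e.
[S [k f]]: S is (e→((t→(e→t))→(t→(e→t)))), [k f] is e; result ((t→(e→t))→(t→(e→t))).
[U [S [k f]]]: [S [k f]] is ((t→(e→t))→(t→(e→t))), U is (t→(e→t)); result (t→(e→t)).
[[U [S [k f]]] m]: [U [S [k f]]] is (t→(e→t)), m is t; result (e→t).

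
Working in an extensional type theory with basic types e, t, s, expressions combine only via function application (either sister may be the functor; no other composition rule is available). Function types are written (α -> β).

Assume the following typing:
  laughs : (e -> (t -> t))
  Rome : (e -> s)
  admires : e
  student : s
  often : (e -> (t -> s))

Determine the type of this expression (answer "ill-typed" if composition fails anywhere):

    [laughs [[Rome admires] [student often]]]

ill-typed

[Rome admires]: (e -> s) applied to e yields s.
[student often]: s with (e -> (t -> s)) — neither is a function whose domain matches the other; composition fails here.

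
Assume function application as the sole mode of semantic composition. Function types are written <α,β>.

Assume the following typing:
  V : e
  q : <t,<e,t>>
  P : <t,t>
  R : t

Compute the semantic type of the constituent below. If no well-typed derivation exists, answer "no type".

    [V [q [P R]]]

[P R]: P is <t,t>, R is t; result t.
[q [P R]]: q is <t,<e,t>>, [P R] is t; result <e,t>.
[V [q [P R]]]: [q [P R]] is <e,t>, V is e; result t.

t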